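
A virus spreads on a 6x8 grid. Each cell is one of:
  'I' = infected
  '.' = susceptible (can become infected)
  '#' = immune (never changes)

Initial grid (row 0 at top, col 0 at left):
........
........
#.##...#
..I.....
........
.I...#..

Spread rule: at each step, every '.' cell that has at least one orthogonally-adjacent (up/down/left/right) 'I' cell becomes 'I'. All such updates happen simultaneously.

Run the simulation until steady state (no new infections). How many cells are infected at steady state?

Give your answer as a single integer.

Answer: 43

Derivation:
Step 0 (initial): 2 infected
Step 1: +6 new -> 8 infected
Step 2: +6 new -> 14 infected
Step 3: +5 new -> 19 infected
Step 4: +7 new -> 26 infected
Step 5: +8 new -> 34 infected
Step 6: +5 new -> 39 infected
Step 7: +3 new -> 42 infected
Step 8: +1 new -> 43 infected
Step 9: +0 new -> 43 infected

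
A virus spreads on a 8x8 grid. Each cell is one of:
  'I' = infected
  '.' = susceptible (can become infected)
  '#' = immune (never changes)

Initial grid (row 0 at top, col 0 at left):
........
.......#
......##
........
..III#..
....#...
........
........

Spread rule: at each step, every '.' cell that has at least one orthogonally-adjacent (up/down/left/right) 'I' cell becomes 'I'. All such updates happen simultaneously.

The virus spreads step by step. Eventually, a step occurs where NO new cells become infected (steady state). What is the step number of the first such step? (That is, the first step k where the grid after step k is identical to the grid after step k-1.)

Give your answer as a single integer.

Step 0 (initial): 3 infected
Step 1: +6 new -> 9 infected
Step 2: +9 new -> 18 infected
Step 3: +12 new -> 30 infected
Step 4: +12 new -> 42 infected
Step 5: +10 new -> 52 infected
Step 6: +5 new -> 57 infected
Step 7: +2 new -> 59 infected
Step 8: +0 new -> 59 infected

Answer: 8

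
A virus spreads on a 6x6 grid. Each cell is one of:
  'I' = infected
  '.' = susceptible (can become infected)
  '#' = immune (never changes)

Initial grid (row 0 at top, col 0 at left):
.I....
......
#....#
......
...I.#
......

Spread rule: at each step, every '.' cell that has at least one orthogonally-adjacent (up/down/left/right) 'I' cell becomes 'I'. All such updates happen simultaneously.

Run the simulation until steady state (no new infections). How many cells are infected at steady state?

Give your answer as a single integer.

Step 0 (initial): 2 infected
Step 1: +7 new -> 9 infected
Step 2: +10 new -> 19 infected
Step 3: +9 new -> 28 infected
Step 4: +4 new -> 32 infected
Step 5: +1 new -> 33 infected
Step 6: +0 new -> 33 infected

Answer: 33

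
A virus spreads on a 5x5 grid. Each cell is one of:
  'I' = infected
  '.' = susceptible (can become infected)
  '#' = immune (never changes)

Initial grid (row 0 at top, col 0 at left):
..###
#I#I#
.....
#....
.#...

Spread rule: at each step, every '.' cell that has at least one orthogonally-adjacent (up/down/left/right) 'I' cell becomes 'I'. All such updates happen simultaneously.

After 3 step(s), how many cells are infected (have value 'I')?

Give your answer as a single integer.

Answer: 14

Derivation:
Step 0 (initial): 2 infected
Step 1: +3 new -> 5 infected
Step 2: +6 new -> 11 infected
Step 3: +3 new -> 14 infected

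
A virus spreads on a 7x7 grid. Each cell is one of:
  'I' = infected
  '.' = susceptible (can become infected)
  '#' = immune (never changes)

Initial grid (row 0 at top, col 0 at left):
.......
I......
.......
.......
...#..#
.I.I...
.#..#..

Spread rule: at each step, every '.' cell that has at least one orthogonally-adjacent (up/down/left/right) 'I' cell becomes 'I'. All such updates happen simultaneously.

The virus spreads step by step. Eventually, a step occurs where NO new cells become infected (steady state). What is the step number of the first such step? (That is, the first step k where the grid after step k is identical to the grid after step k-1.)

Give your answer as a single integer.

Step 0 (initial): 3 infected
Step 1: +8 new -> 11 infected
Step 2: +11 new -> 22 infected
Step 3: +8 new -> 30 infected
Step 4: +7 new -> 37 infected
Step 5: +4 new -> 41 infected
Step 6: +3 new -> 44 infected
Step 7: +1 new -> 45 infected
Step 8: +0 new -> 45 infected

Answer: 8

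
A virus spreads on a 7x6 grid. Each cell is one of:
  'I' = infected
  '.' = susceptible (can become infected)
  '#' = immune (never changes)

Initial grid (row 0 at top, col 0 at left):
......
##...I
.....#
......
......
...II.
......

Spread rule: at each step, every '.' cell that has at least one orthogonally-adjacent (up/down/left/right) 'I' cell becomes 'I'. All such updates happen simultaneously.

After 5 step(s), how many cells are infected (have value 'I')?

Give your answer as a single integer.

Answer: 37

Derivation:
Step 0 (initial): 3 infected
Step 1: +8 new -> 11 infected
Step 2: +10 new -> 21 infected
Step 3: +8 new -> 29 infected
Step 4: +5 new -> 34 infected
Step 5: +3 new -> 37 infected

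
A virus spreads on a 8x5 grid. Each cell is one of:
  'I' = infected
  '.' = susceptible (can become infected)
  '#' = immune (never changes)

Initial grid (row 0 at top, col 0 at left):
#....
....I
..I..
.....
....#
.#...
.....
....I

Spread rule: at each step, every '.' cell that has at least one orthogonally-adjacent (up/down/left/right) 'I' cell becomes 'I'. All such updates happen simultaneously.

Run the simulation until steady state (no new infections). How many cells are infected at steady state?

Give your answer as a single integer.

Answer: 37

Derivation:
Step 0 (initial): 3 infected
Step 1: +9 new -> 12 infected
Step 2: +11 new -> 23 infected
Step 3: +9 new -> 32 infected
Step 4: +3 new -> 35 infected
Step 5: +2 new -> 37 infected
Step 6: +0 new -> 37 infected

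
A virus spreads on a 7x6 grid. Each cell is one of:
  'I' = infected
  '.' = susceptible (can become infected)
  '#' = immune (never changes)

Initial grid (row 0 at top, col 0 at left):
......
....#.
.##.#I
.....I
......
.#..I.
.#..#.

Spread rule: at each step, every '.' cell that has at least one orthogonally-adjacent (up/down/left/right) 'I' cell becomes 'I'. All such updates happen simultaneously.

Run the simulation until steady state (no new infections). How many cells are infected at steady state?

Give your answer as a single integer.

Answer: 35

Derivation:
Step 0 (initial): 3 infected
Step 1: +6 new -> 9 infected
Step 2: +6 new -> 15 infected
Step 3: +5 new -> 20 infected
Step 4: +4 new -> 24 infected
Step 5: +4 new -> 28 infected
Step 6: +4 new -> 32 infected
Step 7: +3 new -> 35 infected
Step 8: +0 new -> 35 infected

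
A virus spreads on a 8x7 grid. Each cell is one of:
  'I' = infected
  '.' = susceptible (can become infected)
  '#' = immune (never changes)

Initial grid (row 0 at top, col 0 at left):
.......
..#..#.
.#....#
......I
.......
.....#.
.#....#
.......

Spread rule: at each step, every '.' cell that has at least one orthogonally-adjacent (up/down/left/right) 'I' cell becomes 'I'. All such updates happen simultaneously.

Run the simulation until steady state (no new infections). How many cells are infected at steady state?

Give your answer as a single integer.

Step 0 (initial): 1 infected
Step 1: +2 new -> 3 infected
Step 2: +4 new -> 7 infected
Step 3: +3 new -> 10 infected
Step 4: +5 new -> 15 infected
Step 5: +7 new -> 22 infected
Step 6: +8 new -> 30 infected
Step 7: +8 new -> 38 infected
Step 8: +6 new -> 44 infected
Step 9: +4 new -> 48 infected
Step 10: +1 new -> 49 infected
Step 11: +0 new -> 49 infected

Answer: 49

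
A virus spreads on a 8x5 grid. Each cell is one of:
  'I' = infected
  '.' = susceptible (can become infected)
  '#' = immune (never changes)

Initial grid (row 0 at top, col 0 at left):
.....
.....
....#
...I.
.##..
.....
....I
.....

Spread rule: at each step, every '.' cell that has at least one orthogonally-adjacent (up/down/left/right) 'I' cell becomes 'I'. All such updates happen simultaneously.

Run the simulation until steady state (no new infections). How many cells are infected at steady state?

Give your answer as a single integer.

Step 0 (initial): 2 infected
Step 1: +7 new -> 9 infected
Step 2: +7 new -> 16 infected
Step 3: +8 new -> 24 infected
Step 4: +8 new -> 32 infected
Step 5: +4 new -> 36 infected
Step 6: +1 new -> 37 infected
Step 7: +0 new -> 37 infected

Answer: 37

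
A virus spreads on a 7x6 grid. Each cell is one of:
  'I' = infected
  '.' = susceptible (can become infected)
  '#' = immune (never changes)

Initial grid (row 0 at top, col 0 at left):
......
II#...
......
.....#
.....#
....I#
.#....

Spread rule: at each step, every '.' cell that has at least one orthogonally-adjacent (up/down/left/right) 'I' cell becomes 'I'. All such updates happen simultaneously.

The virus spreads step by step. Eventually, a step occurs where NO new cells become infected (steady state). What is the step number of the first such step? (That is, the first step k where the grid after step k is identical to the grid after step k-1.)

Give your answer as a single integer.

Step 0 (initial): 3 infected
Step 1: +7 new -> 10 infected
Step 2: +9 new -> 19 infected
Step 3: +10 new -> 29 infected
Step 4: +5 new -> 34 infected
Step 5: +3 new -> 37 infected
Step 6: +0 new -> 37 infected

Answer: 6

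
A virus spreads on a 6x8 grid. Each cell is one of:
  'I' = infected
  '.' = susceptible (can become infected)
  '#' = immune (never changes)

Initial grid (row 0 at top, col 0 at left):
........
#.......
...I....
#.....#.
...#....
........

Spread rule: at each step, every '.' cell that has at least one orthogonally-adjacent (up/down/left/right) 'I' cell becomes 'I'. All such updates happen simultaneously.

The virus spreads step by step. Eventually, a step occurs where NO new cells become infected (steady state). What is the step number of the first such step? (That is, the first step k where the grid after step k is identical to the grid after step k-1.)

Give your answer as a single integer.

Step 0 (initial): 1 infected
Step 1: +4 new -> 5 infected
Step 2: +7 new -> 12 infected
Step 3: +10 new -> 22 infected
Step 4: +8 new -> 30 infected
Step 5: +9 new -> 39 infected
Step 6: +4 new -> 43 infected
Step 7: +1 new -> 44 infected
Step 8: +0 new -> 44 infected

Answer: 8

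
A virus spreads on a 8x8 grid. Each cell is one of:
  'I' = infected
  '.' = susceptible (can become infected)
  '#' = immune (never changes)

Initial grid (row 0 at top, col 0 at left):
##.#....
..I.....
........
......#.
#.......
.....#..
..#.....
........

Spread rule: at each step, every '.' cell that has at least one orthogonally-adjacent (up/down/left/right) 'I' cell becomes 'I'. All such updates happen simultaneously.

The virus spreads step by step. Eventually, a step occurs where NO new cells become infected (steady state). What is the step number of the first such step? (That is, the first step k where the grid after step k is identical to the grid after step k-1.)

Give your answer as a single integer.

Step 0 (initial): 1 infected
Step 1: +4 new -> 5 infected
Step 2: +5 new -> 10 infected
Step 3: +7 new -> 17 infected
Step 4: +8 new -> 25 infected
Step 5: +7 new -> 32 infected
Step 6: +7 new -> 39 infected
Step 7: +6 new -> 45 infected
Step 8: +6 new -> 51 infected
Step 9: +3 new -> 54 infected
Step 10: +2 new -> 56 infected
Step 11: +1 new -> 57 infected
Step 12: +0 new -> 57 infected

Answer: 12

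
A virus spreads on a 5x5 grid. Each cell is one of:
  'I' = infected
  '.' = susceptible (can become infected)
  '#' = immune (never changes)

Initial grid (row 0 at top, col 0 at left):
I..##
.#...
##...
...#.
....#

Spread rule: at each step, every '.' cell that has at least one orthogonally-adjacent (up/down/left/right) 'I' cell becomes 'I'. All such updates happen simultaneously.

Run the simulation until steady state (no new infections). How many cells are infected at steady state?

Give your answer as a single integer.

Answer: 18

Derivation:
Step 0 (initial): 1 infected
Step 1: +2 new -> 3 infected
Step 2: +1 new -> 4 infected
Step 3: +1 new -> 5 infected
Step 4: +2 new -> 7 infected
Step 5: +3 new -> 10 infected
Step 6: +3 new -> 13 infected
Step 7: +4 new -> 17 infected
Step 8: +1 new -> 18 infected
Step 9: +0 new -> 18 infected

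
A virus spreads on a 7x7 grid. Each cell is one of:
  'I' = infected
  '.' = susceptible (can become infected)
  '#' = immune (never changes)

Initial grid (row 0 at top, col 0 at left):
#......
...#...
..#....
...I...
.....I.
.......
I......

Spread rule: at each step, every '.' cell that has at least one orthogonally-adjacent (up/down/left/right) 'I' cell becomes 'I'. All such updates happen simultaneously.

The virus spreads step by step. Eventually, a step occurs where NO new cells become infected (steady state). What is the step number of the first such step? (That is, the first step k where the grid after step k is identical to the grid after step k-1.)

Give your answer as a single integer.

Step 0 (initial): 3 infected
Step 1: +10 new -> 13 infected
Step 2: +12 new -> 25 infected
Step 3: +10 new -> 35 infected
Step 4: +5 new -> 40 infected
Step 5: +5 new -> 45 infected
Step 6: +1 new -> 46 infected
Step 7: +0 new -> 46 infected

Answer: 7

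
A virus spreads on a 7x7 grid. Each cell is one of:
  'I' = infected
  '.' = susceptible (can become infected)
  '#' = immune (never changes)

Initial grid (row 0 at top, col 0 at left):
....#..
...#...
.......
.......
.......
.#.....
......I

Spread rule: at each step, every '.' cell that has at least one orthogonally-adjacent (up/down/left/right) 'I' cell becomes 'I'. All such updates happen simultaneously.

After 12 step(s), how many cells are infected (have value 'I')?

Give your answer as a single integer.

Step 0 (initial): 1 infected
Step 1: +2 new -> 3 infected
Step 2: +3 new -> 6 infected
Step 3: +4 new -> 10 infected
Step 4: +5 new -> 15 infected
Step 5: +6 new -> 21 infected
Step 6: +6 new -> 27 infected
Step 7: +6 new -> 33 infected
Step 8: +3 new -> 36 infected
Step 9: +3 new -> 39 infected
Step 10: +3 new -> 42 infected
Step 11: +3 new -> 45 infected
Step 12: +1 new -> 46 infected

Answer: 46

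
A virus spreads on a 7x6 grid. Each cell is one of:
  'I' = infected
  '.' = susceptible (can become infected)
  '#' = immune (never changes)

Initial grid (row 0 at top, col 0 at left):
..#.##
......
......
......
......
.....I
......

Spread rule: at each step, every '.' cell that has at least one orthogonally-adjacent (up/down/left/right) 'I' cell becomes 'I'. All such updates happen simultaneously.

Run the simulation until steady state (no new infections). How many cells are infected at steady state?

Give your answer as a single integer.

Step 0 (initial): 1 infected
Step 1: +3 new -> 4 infected
Step 2: +4 new -> 8 infected
Step 3: +5 new -> 13 infected
Step 4: +6 new -> 19 infected
Step 5: +6 new -> 25 infected
Step 6: +5 new -> 30 infected
Step 7: +4 new -> 34 infected
Step 8: +2 new -> 36 infected
Step 9: +2 new -> 38 infected
Step 10: +1 new -> 39 infected
Step 11: +0 new -> 39 infected

Answer: 39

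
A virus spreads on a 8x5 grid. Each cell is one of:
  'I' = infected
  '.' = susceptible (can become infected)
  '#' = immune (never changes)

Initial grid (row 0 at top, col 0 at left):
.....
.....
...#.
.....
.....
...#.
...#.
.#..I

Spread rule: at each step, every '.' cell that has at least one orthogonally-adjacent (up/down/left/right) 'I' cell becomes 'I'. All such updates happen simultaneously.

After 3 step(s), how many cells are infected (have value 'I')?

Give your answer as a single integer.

Answer: 7

Derivation:
Step 0 (initial): 1 infected
Step 1: +2 new -> 3 infected
Step 2: +2 new -> 5 infected
Step 3: +2 new -> 7 infected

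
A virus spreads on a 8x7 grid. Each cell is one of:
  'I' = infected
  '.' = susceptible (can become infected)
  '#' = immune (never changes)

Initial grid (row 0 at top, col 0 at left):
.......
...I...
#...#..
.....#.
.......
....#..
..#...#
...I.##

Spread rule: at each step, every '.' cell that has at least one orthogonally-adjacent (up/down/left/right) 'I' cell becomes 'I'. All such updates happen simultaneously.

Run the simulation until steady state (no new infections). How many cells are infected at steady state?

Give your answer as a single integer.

Answer: 48

Derivation:
Step 0 (initial): 2 infected
Step 1: +7 new -> 9 infected
Step 2: +9 new -> 18 infected
Step 3: +13 new -> 31 infected
Step 4: +9 new -> 40 infected
Step 5: +6 new -> 46 infected
Step 6: +2 new -> 48 infected
Step 7: +0 new -> 48 infected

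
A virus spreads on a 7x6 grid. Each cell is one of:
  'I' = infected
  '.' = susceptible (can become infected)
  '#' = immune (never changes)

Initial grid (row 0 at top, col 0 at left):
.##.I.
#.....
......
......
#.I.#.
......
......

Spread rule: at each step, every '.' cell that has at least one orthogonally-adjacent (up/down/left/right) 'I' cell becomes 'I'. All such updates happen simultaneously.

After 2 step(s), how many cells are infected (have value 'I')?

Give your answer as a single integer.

Step 0 (initial): 2 infected
Step 1: +7 new -> 9 infected
Step 2: +9 new -> 18 infected

Answer: 18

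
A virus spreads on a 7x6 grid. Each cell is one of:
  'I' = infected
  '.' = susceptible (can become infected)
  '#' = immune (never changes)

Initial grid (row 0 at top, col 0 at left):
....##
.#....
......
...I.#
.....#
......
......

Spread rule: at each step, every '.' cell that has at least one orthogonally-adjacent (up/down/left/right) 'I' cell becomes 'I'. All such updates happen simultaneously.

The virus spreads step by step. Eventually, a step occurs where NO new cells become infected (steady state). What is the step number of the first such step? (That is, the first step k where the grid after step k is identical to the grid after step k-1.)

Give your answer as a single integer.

Answer: 7

Derivation:
Step 0 (initial): 1 infected
Step 1: +4 new -> 5 infected
Step 2: +7 new -> 12 infected
Step 3: +10 new -> 22 infected
Step 4: +8 new -> 30 infected
Step 5: +5 new -> 35 infected
Step 6: +2 new -> 37 infected
Step 7: +0 new -> 37 infected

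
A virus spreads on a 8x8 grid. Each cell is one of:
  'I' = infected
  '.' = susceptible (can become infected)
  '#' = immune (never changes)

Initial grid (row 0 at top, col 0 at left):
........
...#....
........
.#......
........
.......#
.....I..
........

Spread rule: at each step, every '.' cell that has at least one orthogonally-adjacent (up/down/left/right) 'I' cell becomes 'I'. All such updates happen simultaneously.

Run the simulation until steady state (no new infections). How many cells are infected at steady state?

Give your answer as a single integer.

Step 0 (initial): 1 infected
Step 1: +4 new -> 5 infected
Step 2: +7 new -> 12 infected
Step 3: +7 new -> 19 infected
Step 4: +8 new -> 27 infected
Step 5: +9 new -> 36 infected
Step 6: +9 new -> 45 infected
Step 7: +5 new -> 50 infected
Step 8: +5 new -> 55 infected
Step 9: +3 new -> 58 infected
Step 10: +2 new -> 60 infected
Step 11: +1 new -> 61 infected
Step 12: +0 new -> 61 infected

Answer: 61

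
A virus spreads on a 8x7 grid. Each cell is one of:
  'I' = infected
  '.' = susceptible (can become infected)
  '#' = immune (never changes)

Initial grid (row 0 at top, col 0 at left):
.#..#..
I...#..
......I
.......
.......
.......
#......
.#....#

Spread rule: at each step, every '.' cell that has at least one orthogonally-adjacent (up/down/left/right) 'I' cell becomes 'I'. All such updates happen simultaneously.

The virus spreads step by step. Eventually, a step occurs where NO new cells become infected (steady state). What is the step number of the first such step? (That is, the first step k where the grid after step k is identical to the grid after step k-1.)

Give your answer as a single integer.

Answer: 9

Derivation:
Step 0 (initial): 2 infected
Step 1: +6 new -> 8 infected
Step 2: +8 new -> 16 infected
Step 3: +10 new -> 26 infected
Step 4: +8 new -> 34 infected
Step 5: +5 new -> 39 infected
Step 6: +5 new -> 44 infected
Step 7: +3 new -> 47 infected
Step 8: +2 new -> 49 infected
Step 9: +0 new -> 49 infected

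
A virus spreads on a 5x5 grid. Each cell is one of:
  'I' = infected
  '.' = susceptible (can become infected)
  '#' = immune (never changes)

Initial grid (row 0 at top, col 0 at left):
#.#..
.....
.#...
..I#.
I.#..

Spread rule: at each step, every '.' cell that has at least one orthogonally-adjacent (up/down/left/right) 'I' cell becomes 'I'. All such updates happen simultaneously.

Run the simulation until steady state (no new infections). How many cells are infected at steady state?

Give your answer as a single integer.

Answer: 20

Derivation:
Step 0 (initial): 2 infected
Step 1: +4 new -> 6 infected
Step 2: +3 new -> 9 infected
Step 3: +4 new -> 13 infected
Step 4: +4 new -> 17 infected
Step 5: +2 new -> 19 infected
Step 6: +1 new -> 20 infected
Step 7: +0 new -> 20 infected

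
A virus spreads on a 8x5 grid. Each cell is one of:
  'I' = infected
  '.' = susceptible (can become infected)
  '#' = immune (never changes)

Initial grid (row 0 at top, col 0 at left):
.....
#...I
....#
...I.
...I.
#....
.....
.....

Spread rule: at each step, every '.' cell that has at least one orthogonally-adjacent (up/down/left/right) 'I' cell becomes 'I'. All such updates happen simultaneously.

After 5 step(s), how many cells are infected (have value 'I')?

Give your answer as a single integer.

Step 0 (initial): 3 infected
Step 1: +8 new -> 11 infected
Step 2: +8 new -> 19 infected
Step 3: +9 new -> 28 infected
Step 4: +5 new -> 33 infected
Step 5: +3 new -> 36 infected

Answer: 36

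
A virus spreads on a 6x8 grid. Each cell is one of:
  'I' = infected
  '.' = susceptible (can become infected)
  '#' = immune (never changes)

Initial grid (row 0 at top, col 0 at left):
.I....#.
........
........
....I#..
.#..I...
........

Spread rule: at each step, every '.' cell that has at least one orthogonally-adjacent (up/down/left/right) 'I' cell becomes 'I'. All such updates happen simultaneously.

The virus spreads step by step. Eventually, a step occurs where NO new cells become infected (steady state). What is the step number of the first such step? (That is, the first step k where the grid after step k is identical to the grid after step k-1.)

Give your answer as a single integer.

Step 0 (initial): 3 infected
Step 1: +8 new -> 11 infected
Step 2: +12 new -> 23 infected
Step 3: +11 new -> 34 infected
Step 4: +7 new -> 41 infected
Step 5: +3 new -> 44 infected
Step 6: +1 new -> 45 infected
Step 7: +0 new -> 45 infected

Answer: 7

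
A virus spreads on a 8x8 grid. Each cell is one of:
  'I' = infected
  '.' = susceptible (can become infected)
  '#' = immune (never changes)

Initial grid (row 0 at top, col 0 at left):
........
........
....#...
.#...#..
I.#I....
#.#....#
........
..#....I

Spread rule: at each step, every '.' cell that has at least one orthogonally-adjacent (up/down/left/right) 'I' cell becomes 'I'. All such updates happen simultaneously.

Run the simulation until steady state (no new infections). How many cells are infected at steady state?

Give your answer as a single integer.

Step 0 (initial): 3 infected
Step 1: +7 new -> 10 infected
Step 2: +10 new -> 20 infected
Step 3: +13 new -> 33 infected
Step 4: +9 new -> 42 infected
Step 5: +7 new -> 49 infected
Step 6: +4 new -> 53 infected
Step 7: +2 new -> 55 infected
Step 8: +1 new -> 56 infected
Step 9: +0 new -> 56 infected

Answer: 56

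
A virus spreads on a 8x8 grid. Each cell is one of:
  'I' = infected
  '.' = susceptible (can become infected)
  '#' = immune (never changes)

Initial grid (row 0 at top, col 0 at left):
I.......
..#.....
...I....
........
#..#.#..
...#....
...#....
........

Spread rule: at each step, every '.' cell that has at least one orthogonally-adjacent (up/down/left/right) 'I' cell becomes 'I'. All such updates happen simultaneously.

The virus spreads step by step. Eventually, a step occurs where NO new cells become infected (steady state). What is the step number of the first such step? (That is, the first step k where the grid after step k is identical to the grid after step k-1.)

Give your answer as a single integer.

Step 0 (initial): 2 infected
Step 1: +6 new -> 8 infected
Step 2: +9 new -> 17 infected
Step 3: +8 new -> 25 infected
Step 4: +7 new -> 32 infected
Step 5: +8 new -> 40 infected
Step 6: +8 new -> 48 infected
Step 7: +6 new -> 54 infected
Step 8: +3 new -> 57 infected
Step 9: +1 new -> 58 infected
Step 10: +0 new -> 58 infected

Answer: 10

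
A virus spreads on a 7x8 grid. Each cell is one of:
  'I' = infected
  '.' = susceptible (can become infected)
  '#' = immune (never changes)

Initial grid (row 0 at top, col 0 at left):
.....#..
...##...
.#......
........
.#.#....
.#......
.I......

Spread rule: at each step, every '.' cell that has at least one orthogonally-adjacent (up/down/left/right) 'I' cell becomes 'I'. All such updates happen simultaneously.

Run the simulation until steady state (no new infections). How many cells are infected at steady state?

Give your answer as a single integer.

Step 0 (initial): 1 infected
Step 1: +2 new -> 3 infected
Step 2: +3 new -> 6 infected
Step 3: +4 new -> 10 infected
Step 4: +4 new -> 14 infected
Step 5: +7 new -> 21 infected
Step 6: +7 new -> 28 infected
Step 7: +7 new -> 35 infected
Step 8: +5 new -> 40 infected
Step 9: +4 new -> 44 infected
Step 10: +2 new -> 46 infected
Step 11: +2 new -> 48 infected
Step 12: +1 new -> 49 infected
Step 13: +0 new -> 49 infected

Answer: 49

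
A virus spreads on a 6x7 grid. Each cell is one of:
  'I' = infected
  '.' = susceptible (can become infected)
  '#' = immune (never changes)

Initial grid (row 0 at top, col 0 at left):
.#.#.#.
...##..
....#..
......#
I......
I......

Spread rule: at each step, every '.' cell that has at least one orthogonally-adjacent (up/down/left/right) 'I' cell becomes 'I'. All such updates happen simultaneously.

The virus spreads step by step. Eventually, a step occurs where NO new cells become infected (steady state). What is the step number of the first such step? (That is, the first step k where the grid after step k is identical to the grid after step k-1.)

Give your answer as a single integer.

Step 0 (initial): 2 infected
Step 1: +3 new -> 5 infected
Step 2: +4 new -> 9 infected
Step 3: +5 new -> 14 infected
Step 4: +6 new -> 20 infected
Step 5: +5 new -> 25 infected
Step 6: +4 new -> 29 infected
Step 7: +1 new -> 30 infected
Step 8: +2 new -> 32 infected
Step 9: +1 new -> 33 infected
Step 10: +1 new -> 34 infected
Step 11: +0 new -> 34 infected

Answer: 11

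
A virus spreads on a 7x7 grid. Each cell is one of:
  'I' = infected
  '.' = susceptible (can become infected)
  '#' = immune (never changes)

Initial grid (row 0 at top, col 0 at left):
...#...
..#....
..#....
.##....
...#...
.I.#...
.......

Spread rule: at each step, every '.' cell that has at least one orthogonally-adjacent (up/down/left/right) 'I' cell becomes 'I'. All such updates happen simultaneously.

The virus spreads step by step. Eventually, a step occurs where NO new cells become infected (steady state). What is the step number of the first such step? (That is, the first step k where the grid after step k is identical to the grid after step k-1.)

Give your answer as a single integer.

Answer: 13

Derivation:
Step 0 (initial): 1 infected
Step 1: +4 new -> 5 infected
Step 2: +4 new -> 9 infected
Step 3: +2 new -> 11 infected
Step 4: +2 new -> 13 infected
Step 5: +4 new -> 17 infected
Step 6: +5 new -> 22 infected
Step 7: +4 new -> 26 infected
Step 8: +5 new -> 31 infected
Step 9: +4 new -> 35 infected
Step 10: +4 new -> 39 infected
Step 11: +2 new -> 41 infected
Step 12: +1 new -> 42 infected
Step 13: +0 new -> 42 infected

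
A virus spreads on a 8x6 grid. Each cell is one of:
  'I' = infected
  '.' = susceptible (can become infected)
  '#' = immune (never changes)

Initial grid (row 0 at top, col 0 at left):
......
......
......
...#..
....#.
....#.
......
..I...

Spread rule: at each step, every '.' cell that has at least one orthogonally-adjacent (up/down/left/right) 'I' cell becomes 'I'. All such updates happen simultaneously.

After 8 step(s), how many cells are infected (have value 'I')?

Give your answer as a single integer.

Step 0 (initial): 1 infected
Step 1: +3 new -> 4 infected
Step 2: +5 new -> 9 infected
Step 3: +6 new -> 15 infected
Step 4: +5 new -> 20 infected
Step 5: +4 new -> 24 infected
Step 6: +5 new -> 29 infected
Step 7: +6 new -> 35 infected
Step 8: +6 new -> 41 infected

Answer: 41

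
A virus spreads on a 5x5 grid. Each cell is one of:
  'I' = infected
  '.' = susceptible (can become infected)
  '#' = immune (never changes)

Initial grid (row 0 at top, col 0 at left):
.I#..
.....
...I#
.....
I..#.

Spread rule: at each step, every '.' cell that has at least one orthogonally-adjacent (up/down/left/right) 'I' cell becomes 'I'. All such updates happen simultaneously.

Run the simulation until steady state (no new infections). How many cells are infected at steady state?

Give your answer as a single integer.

Answer: 22

Derivation:
Step 0 (initial): 3 infected
Step 1: +7 new -> 10 infected
Step 2: +10 new -> 20 infected
Step 3: +2 new -> 22 infected
Step 4: +0 new -> 22 infected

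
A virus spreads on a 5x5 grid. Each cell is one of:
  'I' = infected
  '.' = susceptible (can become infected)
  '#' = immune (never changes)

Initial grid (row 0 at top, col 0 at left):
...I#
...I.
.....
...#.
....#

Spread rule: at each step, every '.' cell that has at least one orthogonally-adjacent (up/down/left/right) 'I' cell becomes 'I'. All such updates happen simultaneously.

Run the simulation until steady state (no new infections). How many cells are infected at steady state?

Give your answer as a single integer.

Answer: 22

Derivation:
Step 0 (initial): 2 infected
Step 1: +4 new -> 6 infected
Step 2: +4 new -> 10 infected
Step 3: +5 new -> 15 infected
Step 4: +3 new -> 18 infected
Step 5: +3 new -> 21 infected
Step 6: +1 new -> 22 infected
Step 7: +0 new -> 22 infected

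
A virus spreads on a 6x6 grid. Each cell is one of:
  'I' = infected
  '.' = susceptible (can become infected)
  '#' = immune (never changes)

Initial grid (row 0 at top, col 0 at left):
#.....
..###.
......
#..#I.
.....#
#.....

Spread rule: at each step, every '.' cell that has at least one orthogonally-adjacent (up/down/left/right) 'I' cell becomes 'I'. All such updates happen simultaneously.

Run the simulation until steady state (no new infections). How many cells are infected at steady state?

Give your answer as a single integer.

Answer: 28

Derivation:
Step 0 (initial): 1 infected
Step 1: +3 new -> 4 infected
Step 2: +4 new -> 8 infected
Step 3: +5 new -> 13 infected
Step 4: +5 new -> 18 infected
Step 5: +6 new -> 24 infected
Step 6: +3 new -> 27 infected
Step 7: +1 new -> 28 infected
Step 8: +0 new -> 28 infected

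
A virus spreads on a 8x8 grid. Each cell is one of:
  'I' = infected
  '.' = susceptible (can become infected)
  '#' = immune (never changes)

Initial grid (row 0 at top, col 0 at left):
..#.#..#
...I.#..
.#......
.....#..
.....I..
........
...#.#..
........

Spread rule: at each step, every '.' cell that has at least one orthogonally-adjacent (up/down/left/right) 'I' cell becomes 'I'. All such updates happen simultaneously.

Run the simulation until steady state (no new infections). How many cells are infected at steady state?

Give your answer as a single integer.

Answer: 56

Derivation:
Step 0 (initial): 2 infected
Step 1: +7 new -> 9 infected
Step 2: +10 new -> 19 infected
Step 3: +11 new -> 30 infected
Step 4: +10 new -> 40 infected
Step 5: +9 new -> 49 infected
Step 6: +4 new -> 53 infected
Step 7: +2 new -> 55 infected
Step 8: +1 new -> 56 infected
Step 9: +0 new -> 56 infected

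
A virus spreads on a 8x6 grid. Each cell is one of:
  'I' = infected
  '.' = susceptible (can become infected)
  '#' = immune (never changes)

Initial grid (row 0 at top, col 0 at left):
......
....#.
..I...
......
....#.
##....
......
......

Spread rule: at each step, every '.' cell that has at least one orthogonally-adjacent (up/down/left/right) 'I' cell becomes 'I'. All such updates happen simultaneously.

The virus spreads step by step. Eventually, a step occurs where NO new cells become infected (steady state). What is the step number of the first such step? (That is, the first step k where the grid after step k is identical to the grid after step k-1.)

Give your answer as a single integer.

Step 0 (initial): 1 infected
Step 1: +4 new -> 5 infected
Step 2: +8 new -> 13 infected
Step 3: +9 new -> 22 infected
Step 4: +7 new -> 29 infected
Step 5: +6 new -> 35 infected
Step 6: +5 new -> 40 infected
Step 7: +3 new -> 43 infected
Step 8: +1 new -> 44 infected
Step 9: +0 new -> 44 infected

Answer: 9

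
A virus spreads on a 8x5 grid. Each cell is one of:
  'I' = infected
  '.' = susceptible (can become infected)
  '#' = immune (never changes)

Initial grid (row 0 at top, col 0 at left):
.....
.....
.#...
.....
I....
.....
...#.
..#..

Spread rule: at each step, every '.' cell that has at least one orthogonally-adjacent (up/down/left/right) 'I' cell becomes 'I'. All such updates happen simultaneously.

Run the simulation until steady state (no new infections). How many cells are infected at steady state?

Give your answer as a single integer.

Answer: 37

Derivation:
Step 0 (initial): 1 infected
Step 1: +3 new -> 4 infected
Step 2: +5 new -> 9 infected
Step 3: +6 new -> 15 infected
Step 4: +8 new -> 23 infected
Step 5: +5 new -> 28 infected
Step 6: +4 new -> 32 infected
Step 7: +3 new -> 35 infected
Step 8: +2 new -> 37 infected
Step 9: +0 new -> 37 infected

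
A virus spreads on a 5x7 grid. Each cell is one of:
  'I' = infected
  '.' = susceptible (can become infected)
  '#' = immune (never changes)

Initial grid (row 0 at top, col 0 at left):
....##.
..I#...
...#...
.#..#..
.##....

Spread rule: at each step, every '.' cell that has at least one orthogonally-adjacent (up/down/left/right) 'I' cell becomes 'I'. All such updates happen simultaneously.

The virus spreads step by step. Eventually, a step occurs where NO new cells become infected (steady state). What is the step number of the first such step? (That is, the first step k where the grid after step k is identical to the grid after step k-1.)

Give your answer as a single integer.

Step 0 (initial): 1 infected
Step 1: +3 new -> 4 infected
Step 2: +5 new -> 9 infected
Step 3: +3 new -> 12 infected
Step 4: +2 new -> 14 infected
Step 5: +2 new -> 16 infected
Step 6: +1 new -> 17 infected
Step 7: +2 new -> 19 infected
Step 8: +2 new -> 21 infected
Step 9: +3 new -> 24 infected
Step 10: +2 new -> 26 infected
Step 11: +1 new -> 27 infected
Step 12: +0 new -> 27 infected

Answer: 12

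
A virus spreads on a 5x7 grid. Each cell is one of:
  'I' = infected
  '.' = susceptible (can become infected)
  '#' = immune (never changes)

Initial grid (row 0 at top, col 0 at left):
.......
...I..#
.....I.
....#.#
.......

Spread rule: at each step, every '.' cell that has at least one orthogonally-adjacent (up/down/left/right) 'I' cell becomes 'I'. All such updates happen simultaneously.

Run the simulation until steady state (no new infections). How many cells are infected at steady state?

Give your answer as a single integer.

Answer: 32

Derivation:
Step 0 (initial): 2 infected
Step 1: +8 new -> 10 infected
Step 2: +7 new -> 17 infected
Step 3: +8 new -> 25 infected
Step 4: +4 new -> 29 infected
Step 5: +2 new -> 31 infected
Step 6: +1 new -> 32 infected
Step 7: +0 new -> 32 infected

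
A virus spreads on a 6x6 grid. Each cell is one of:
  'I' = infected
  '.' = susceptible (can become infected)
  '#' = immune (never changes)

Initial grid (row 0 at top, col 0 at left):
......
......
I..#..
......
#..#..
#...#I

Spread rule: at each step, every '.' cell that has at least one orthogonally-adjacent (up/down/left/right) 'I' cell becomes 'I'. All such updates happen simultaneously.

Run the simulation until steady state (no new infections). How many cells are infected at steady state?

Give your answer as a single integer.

Answer: 31

Derivation:
Step 0 (initial): 2 infected
Step 1: +4 new -> 6 infected
Step 2: +6 new -> 12 infected
Step 3: +6 new -> 18 infected
Step 4: +7 new -> 25 infected
Step 5: +4 new -> 29 infected
Step 6: +2 new -> 31 infected
Step 7: +0 new -> 31 infected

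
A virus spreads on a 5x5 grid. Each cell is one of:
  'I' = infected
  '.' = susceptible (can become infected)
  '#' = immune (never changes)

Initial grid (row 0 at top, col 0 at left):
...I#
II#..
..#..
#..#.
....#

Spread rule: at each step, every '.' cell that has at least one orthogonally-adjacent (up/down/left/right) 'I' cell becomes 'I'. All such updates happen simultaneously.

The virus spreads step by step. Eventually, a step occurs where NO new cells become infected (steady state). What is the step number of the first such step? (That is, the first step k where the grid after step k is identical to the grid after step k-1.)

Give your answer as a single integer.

Answer: 6

Derivation:
Step 0 (initial): 3 infected
Step 1: +6 new -> 9 infected
Step 2: +3 new -> 12 infected
Step 3: +3 new -> 15 infected
Step 4: +3 new -> 18 infected
Step 5: +1 new -> 19 infected
Step 6: +0 new -> 19 infected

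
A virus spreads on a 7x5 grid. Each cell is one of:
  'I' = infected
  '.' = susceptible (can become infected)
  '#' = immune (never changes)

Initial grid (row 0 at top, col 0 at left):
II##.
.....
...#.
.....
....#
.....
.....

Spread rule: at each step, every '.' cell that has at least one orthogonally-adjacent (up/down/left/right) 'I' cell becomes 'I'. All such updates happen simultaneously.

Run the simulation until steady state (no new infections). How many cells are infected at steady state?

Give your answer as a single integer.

Step 0 (initial): 2 infected
Step 1: +2 new -> 4 infected
Step 2: +3 new -> 7 infected
Step 3: +4 new -> 11 infected
Step 4: +4 new -> 15 infected
Step 5: +6 new -> 21 infected
Step 6: +5 new -> 26 infected
Step 7: +2 new -> 28 infected
Step 8: +2 new -> 30 infected
Step 9: +1 new -> 31 infected
Step 10: +0 new -> 31 infected

Answer: 31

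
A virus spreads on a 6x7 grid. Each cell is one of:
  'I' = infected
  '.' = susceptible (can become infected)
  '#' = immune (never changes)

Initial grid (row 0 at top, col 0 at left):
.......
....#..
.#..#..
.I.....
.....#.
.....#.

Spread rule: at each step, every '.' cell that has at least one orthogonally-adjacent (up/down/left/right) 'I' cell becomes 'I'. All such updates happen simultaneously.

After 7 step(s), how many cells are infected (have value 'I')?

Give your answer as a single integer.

Answer: 36

Derivation:
Step 0 (initial): 1 infected
Step 1: +3 new -> 4 infected
Step 2: +6 new -> 10 infected
Step 3: +7 new -> 17 infected
Step 4: +7 new -> 24 infected
Step 5: +5 new -> 29 infected
Step 6: +4 new -> 33 infected
Step 7: +3 new -> 36 infected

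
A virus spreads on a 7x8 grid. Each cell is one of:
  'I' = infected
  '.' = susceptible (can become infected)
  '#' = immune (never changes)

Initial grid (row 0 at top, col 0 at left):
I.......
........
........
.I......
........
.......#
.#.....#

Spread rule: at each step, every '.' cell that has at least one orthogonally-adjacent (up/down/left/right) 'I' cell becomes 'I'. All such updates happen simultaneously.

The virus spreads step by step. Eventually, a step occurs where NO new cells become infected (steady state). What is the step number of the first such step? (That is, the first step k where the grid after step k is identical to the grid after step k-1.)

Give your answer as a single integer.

Step 0 (initial): 2 infected
Step 1: +6 new -> 8 infected
Step 2: +8 new -> 16 infected
Step 3: +7 new -> 23 infected
Step 4: +8 new -> 31 infected
Step 5: +7 new -> 38 infected
Step 6: +7 new -> 45 infected
Step 7: +6 new -> 51 infected
Step 8: +2 new -> 53 infected
Step 9: +0 new -> 53 infected

Answer: 9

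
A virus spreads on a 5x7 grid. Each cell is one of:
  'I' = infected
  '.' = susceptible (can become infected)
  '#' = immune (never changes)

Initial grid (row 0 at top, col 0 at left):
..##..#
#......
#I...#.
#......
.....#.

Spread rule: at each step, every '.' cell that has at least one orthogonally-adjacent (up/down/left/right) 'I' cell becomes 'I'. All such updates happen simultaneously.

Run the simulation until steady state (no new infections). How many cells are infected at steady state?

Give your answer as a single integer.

Answer: 27

Derivation:
Step 0 (initial): 1 infected
Step 1: +3 new -> 4 infected
Step 2: +5 new -> 9 infected
Step 3: +6 new -> 15 infected
Step 4: +3 new -> 18 infected
Step 5: +4 new -> 22 infected
Step 6: +3 new -> 25 infected
Step 7: +2 new -> 27 infected
Step 8: +0 new -> 27 infected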